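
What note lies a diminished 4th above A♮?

A up a perfect fourth is D, so the target letter is D.
From A, a diminished fourth is 4 semitones up: Db.

Db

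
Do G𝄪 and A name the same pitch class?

Yes

G## is pitch class 9; A is pitch class 9.
All spellings map to pitch class 9, so they are enharmonically equivalent.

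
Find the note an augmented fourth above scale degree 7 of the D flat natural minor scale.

F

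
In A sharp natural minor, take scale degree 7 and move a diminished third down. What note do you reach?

E##

Scale degree 7 of A# natural minor is G#.
A diminished third (2 semitones) below G# lands on the letter E, giving E##.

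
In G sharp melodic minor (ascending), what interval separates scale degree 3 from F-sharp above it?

perfect fifth

Scale degree 3 of G# melodic minor (ascending) is B.
B up to F#: letters B→F make it a fifth; 7 semitones makes it perfect.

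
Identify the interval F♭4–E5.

The letter names run F→E, a span of 6 letter steps, so the interval is some kind of seventh.
Fb to E is 12 semitones. A major seventh is 11, so 12 makes it augmented.

augmented seventh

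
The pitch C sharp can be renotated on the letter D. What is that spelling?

Db

Plain D sits 1 semitone above C#, so on the letter D the same pitch needs a flat: Db.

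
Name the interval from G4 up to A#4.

Counting letters G–A gives a second.
G→A# = 3 semitones, 1 wider than the major second (2), so augmented.

augmented second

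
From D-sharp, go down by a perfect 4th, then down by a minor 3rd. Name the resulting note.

A perfect fourth down from D# is A# (letter A, 5 semitones down).
A minor third down from A# is F## (letter F, 3 semitones down).

F##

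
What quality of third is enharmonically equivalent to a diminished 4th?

A diminished fourth spans 4 semitones.
A third spanning 4 semitones is major (the major third is 4).

major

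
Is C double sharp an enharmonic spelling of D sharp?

C## is pitch class 2; D# is pitch class 3.
The pitch classes differ (2 vs. 3), so they are not enharmonic equivalents.

No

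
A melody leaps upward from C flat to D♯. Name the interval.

The letter names run C→D, a span of 1 letter step, so the interval is some kind of second.
Cb to D# is 4 semitones. A major second is 2, so 4 makes it doubly augmented.

doubly augmented second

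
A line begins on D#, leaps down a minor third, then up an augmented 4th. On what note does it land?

E##

A minor third down from D# is B# (letter B, 3 semitones down).
An augmented fourth up from B# is E## (letter E, 6 semitones up).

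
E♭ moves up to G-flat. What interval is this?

The letter names run E→G, a span of 2 letter steps, so the interval is some kind of third.
Eb to Gb is 3 semitones. A major third is 4, so 3 makes it minor.

minor third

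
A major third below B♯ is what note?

G#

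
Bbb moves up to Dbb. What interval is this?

minor third

Counting letters B–C–D gives a third.
Bbb→Dbb = 3 semitones, 1 narrower than the major third (4), so minor.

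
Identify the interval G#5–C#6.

perfect fourth

Counting letters G–A–B–C gives a fourth.
G#→C# = 5 semitones, exactly the perfect fourth.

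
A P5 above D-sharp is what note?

D up a perfect fifth is A, so the target letter is A.
From D#, a perfect fifth is 7 semitones up: A#.

A#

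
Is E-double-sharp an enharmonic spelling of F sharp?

Yes

E## is pitch class 6; F# is pitch class 6.
All spellings map to pitch class 6, so they are enharmonically equivalent.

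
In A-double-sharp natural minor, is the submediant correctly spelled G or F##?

F##

Each scale degree takes a distinct letter name. Degree 6 of a scale on A must use the letter F.
F## and G are enharmonically the same pitch, but only F## uses the letter F, so it is the correct spelling here.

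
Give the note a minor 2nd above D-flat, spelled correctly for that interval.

A second above D lands on the letter E.
A minor second spans 1 semitone, so Db moves to pitch class 2. On the letter E that is Ebb.

Ebb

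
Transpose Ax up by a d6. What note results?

F#

A up a major sixth is F#, so the target letter is F.
From A##, a diminished sixth is 7 semitones up: F#.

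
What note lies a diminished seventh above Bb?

Abb

A seventh above B lands on the letter A.
A diminished seventh spans 9 semitones, so Bb moves to pitch class 7. On the letter A that is Abb.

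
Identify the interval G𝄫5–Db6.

The letter names run G→D, a span of 4 letter steps, so the interval is some kind of fifth.
Gbb to Db is 8 semitones. A perfect fifth is 7, so 8 makes it augmented.

augmented fifth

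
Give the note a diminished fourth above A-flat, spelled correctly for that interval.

Dbb

A fourth above A lands on the letter D.
A diminished fourth spans 4 semitones, so Ab moves to pitch class 0. On the letter D that is Dbb.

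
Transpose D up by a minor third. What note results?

A third above D lands on the letter F.
A minor third spans 3 semitones, so D moves to pitch class 5. On the letter F that is F.

F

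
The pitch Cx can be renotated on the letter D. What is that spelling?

D

Plain D sits at the same pitch as C##, so on the letter D the same pitch needs a natural: D.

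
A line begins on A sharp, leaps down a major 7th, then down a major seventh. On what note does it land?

A major seventh down from A# is B (letter B, 11 semitones down).
A major seventh down from B is C (letter C, 11 semitones down).

C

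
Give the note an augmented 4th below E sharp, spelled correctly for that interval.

B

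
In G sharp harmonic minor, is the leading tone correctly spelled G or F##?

Each scale degree takes a distinct letter name. Degree 7 of a scale on G must use the letter F.
F## and G are enharmonically the same pitch, but only F## uses the letter F, so it is the correct spelling here.

F##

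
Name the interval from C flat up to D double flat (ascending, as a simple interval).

minor second

Counting letters C–D gives a second.
Cb→Dbb = 1 semitone, 1 narrower than the major second (2), so minor.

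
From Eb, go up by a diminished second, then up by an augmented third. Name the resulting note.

A diminished second up from Eb is Fbb (letter F, 0 semitones up).
An augmented third up from Fbb is Ab (letter A, 5 semitones up).

Ab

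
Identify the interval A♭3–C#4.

augmented third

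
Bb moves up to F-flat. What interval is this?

The letter names run B→F, a span of 4 letter steps, so the interval is some kind of fifth.
Bb to Fb is 6 semitones. A perfect fifth is 7, so 6 makes it diminished.

diminished fifth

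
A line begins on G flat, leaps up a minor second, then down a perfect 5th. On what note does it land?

A minor second up from Gb is Abb (letter A, 1 semitone up).
A perfect fifth down from Abb is Dbb (letter D, 7 semitones down).

Dbb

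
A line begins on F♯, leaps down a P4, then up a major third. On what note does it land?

A perfect fourth down from F# is C# (letter C, 5 semitones down).
A major third up from C# is E# (letter E, 4 semitones up).

E#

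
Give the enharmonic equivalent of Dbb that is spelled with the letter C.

C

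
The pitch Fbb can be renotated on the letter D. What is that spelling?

Plain D sits 1 semitone below Fbb, so on the letter D the same pitch needs a sharp: D#.

D#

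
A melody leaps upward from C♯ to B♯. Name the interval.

major seventh

Counting letters C–D–E–F–G–A–B gives a seventh.
C#→B# = 11 semitones, exactly the major seventh.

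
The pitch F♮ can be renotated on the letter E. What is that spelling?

E#

Plain E sits 1 semitone below F, so on the letter E the same pitch needs a sharp: E#.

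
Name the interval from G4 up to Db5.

diminished fifth

The letter names run G→D, a span of 4 letter steps, so the interval is some kind of fifth.
G to Db is 6 semitones. A perfect fifth is 7, so 6 makes it diminished.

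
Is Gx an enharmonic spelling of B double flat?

G## = pitch class 9 and Bbb = pitch class 9 — the same pitch class, so they are enharmonic equivalents.

Yes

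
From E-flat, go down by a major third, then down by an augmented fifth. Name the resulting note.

A major third down from Eb is Cb (letter C, 4 semitones down).
An augmented fifth down from Cb is Fbb (letter F, 8 semitones down).

Fbb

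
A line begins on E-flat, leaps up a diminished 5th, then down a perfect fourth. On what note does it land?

Fb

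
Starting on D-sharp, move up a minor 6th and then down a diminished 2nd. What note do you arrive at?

A minor sixth up from D# is B (letter B, 8 semitones up).
A diminished second down from B is A## (letter A, 0 semitones down).

A##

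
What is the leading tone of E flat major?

D

Degree 7 takes the letter 6 steps above E, which is D.
In major, degree 7 sits 11 semitones above the tonic. Eb + 11 semitones is pitch class 2, spelled on D as D.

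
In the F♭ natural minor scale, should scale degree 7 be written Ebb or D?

Each scale degree takes a distinct letter name. Degree 7 of a scale on F must use the letter E.
Ebb and D are enharmonically the same pitch, but only Ebb uses the letter E, so it is the correct spelling here.

Ebb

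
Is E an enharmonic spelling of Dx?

Yes

E = pitch class 4 and D## = pitch class 4 — the same pitch class, so they are enharmonic equivalents.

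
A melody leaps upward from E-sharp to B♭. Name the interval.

doubly diminished fifth

Counting letters E–F–G–A–B gives a fifth.
E#→Bb = 5 semitones, 2 narrower than the perfect fifth (7), so doubly diminished.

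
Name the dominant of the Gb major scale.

Degree 5 takes the letter 4 steps above G, which is D.
In major, degree 5 sits 7 semitones above the tonic. Gb + 7 semitones is pitch class 1, spelled on D as Db.

Db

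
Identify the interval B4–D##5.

Counting letters B–C–D gives a third.
B→D## = 5 semitones, 1 wider than the major third (4), so augmented.

augmented third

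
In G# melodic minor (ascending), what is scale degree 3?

B

The G# melodic minor (ascending) scale runs G# A# B C# D# E# F##.
Degree 3 is B.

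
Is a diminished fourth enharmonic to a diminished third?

No

A diminished fourth spans 4 semitones; a diminished third spans 2.
The spans differ, so they are not enharmonic equivalents.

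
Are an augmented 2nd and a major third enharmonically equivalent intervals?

No

An augmented second spans 3 semitones; a major third spans 4.
The spans differ, so they are not enharmonic equivalents.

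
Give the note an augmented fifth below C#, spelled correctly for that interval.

F

C down a perfect fifth is F, so the target letter is F.
From C#, an augmented fifth is 8 semitones down: F.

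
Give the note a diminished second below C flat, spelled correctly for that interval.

B

C down a major second is Bb, so the target letter is B.
From Cb, a diminished second is 0 semitones down: B.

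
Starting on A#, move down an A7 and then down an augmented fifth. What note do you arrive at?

An augmented seventh down from A# is Bb (letter B, 12 semitones down).
An augmented fifth down from Bb is Ebb (letter E, 8 semitones down).

Ebb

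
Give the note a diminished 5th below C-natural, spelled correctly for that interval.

A fifth below C lands on the letter F.
A diminished fifth spans 6 semitones, so C moves to pitch class 6. On the letter F that is F#.

F#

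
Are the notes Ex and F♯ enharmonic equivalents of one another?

Yes

E## = pitch class 6 and F# = pitch class 6 — the same pitch class, so they are enharmonic equivalents.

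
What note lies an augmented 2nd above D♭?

E

D up a major second is E, so the target letter is E.
From Db, an augmented second is 3 semitones up: E.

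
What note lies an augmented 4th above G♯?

A fourth above G lands on the letter C.
An augmented fourth spans 6 semitones, so G# moves to pitch class 2. On the letter C that is C##.

C##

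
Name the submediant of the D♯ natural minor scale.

The D# natural minor scale runs D# E# F# G# A# B C#.
Degree 6 is B.

B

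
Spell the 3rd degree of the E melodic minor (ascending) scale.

G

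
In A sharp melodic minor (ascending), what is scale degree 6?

F##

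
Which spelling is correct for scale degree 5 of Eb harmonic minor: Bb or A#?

Bb

Each scale degree takes a distinct letter name. Degree 5 of a scale on E must use the letter B.
Bb and A# are enharmonically the same pitch, but only Bb uses the letter B, so it is the correct spelling here.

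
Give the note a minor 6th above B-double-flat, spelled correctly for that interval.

B up a major sixth is G#, so the target letter is G.
From Bbb, a minor sixth is 8 semitones up: Gbb.

Gbb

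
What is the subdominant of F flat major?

Bbb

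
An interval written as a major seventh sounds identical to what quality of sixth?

A major seventh spans 11 semitones.
A sixth spanning 11 semitones is doubly augmented (the major sixth is 9).

doubly augmented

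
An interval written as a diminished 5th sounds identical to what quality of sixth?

doubly diminished

A diminished fifth spans 6 semitones.
A sixth spanning 6 semitones is doubly diminished (the major sixth is 9).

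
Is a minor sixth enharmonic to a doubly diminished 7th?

A minor sixth spans 8 semitones; a doubly diminished seventh spans 8.
They are enharmonically equivalent.

Yes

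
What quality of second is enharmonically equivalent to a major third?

doubly augmented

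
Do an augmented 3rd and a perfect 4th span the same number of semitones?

An augmented third spans 5 semitones; a perfect fourth spans 5.
They are enharmonically equivalent.

Yes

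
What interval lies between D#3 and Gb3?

doubly diminished fourth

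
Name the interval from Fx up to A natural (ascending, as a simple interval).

diminished third

The letter names run F→A, a span of 2 letter steps, so the interval is some kind of third.
F## to A is 2 semitones. A major third is 4, so 2 makes it diminished.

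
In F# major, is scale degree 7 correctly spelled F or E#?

Each scale degree takes a distinct letter name. Degree 7 of a scale on F must use the letter E.
E# and F are enharmonically the same pitch, but only E# uses the letter E, so it is the correct spelling here.

E#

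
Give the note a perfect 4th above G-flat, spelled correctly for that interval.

Cb

G up a perfect fourth is C, so the target letter is C.
From Gb, a perfect fourth is 5 semitones up: Cb.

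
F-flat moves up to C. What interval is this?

Counting letters F–G–A–B–C gives a fifth.
Fb→C = 8 semitones, 1 wider than the perfect fifth (7), so augmented.

augmented fifth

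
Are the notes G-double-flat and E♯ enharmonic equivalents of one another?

Yes

Gbb is pitch class 5; E# is pitch class 5.
All spellings map to pitch class 5, so they are enharmonically equivalent.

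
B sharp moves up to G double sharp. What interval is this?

Counting letters B–C–D–E–F–G gives a sixth.
B#→G## = 9 semitones, exactly the major sixth.

major sixth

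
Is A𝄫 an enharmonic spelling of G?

Abb is pitch class 7; G is pitch class 7.
All spellings map to pitch class 7, so they are enharmonically equivalent.

Yes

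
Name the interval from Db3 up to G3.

Counting letters D–E–F–G gives a fourth.
Db→G = 6 semitones, 1 wider than the perfect fourth (5), so augmented.

augmented fourth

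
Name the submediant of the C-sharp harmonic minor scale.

A

The C# harmonic minor scale runs C# D# E F# G# A B#.
Degree 6 is A.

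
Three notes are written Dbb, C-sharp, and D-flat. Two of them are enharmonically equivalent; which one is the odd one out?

Dbb

In 12-tone equal temperament, enharmonic equivalents share a pitch class. Dbb is pitch class 0; C# is pitch class 1; Db is pitch class 1.
C# and Db share pitch class 1, while Dbb is pitch class 0.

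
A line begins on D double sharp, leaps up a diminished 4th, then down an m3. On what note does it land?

A diminished fourth up from D## is G# (letter G, 4 semitones up).
A minor third down from G# is E# (letter E, 3 semitones down).

E#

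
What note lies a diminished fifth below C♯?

F##

A fifth below C lands on the letter F.
A diminished fifth spans 6 semitones, so C# moves to pitch class 7. On the letter F that is F##.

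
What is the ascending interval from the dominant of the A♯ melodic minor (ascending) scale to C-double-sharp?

major sixth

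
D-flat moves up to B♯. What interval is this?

doubly augmented sixth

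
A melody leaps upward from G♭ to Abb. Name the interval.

minor second

Counting letters G–A gives a second.
Gb→Abb = 1 semitone, 1 narrower than the major second (2), so minor.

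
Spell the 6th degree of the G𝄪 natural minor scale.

Degree 6 takes the letter 5 steps above G, which is E.
In natural minor, degree 6 sits 8 semitones above the tonic. G## + 8 semitones is pitch class 5, spelled on E as E#.

E#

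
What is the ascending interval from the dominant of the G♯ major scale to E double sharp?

augmented second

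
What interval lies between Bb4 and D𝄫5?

diminished third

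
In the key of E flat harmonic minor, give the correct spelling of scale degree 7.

D

The Eb harmonic minor scale runs Eb F Gb Ab Bb Cb D.
Degree 7 is D.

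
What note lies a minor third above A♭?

A up a major third is C#, so the target letter is C.
From Ab, a minor third is 3 semitones up: Cb.

Cb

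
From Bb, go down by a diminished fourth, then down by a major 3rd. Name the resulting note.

D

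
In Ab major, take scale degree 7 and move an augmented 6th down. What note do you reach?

Bbb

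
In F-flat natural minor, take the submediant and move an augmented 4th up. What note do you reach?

The submediant of Fb natural minor is Dbb.
An augmented fourth (6 semitones) above Dbb lands on the letter G, giving Gb.

Gb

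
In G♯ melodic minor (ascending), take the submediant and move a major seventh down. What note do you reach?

F#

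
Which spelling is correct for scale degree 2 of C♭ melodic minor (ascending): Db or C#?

Db

Each scale degree takes a distinct letter name. Degree 2 of a scale on C must use the letter D.
Db and C# are enharmonically the same pitch, but only Db uses the letter D, so it is the correct spelling here.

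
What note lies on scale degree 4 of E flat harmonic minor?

Ab

Degree 4 takes the letter 3 steps above E, which is A.
In harmonic minor, degree 4 sits 5 semitones above the tonic. Eb + 5 semitones is pitch class 8, spelled on A as Ab.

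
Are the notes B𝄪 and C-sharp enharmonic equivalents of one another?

Yes

B## is pitch class 1; C# is pitch class 1.
All spellings map to pitch class 1, so they are enharmonically equivalent.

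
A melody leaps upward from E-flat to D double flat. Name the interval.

Counting letters E–F–G–A–B–C–D gives a seventh.
Eb→Dbb = 9 semitones, 2 narrower than the major seventh (11), so diminished.

diminished seventh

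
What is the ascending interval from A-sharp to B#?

Counting letters A–B gives a second.
A#→B# = 2 semitones, exactly the major second.

major second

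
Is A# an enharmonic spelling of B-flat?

A# is pitch class 10; Bb is pitch class 10.
All spellings map to pitch class 10, so they are enharmonically equivalent.

Yes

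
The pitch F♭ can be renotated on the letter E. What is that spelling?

Plain E sits at the same pitch as Fb, so on the letter E the same pitch needs a natural: E.

E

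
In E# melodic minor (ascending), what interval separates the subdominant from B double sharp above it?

augmented second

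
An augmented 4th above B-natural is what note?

B up a perfect fourth is E, so the target letter is E.
From B, an augmented fourth is 6 semitones up: E#.

E#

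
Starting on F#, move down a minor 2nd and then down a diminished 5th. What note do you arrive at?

A##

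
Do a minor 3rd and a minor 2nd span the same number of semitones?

No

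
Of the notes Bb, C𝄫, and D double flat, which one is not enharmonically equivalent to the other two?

Dbb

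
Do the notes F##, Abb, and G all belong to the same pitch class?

F## is pitch class 7; Abb is pitch class 7; G is pitch class 7.
All spellings map to pitch class 7, so they are enharmonically equivalent.

Yes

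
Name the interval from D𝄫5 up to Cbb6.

The letter names run D→C, a span of 6 letter steps, so the interval is some kind of seventh.
Dbb to Cbb is 10 semitones. A major seventh is 11, so 10 makes it minor.

minor seventh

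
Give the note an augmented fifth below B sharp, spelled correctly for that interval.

E

B down a perfect fifth is E, so the target letter is E.
From B#, an augmented fifth is 8 semitones down: E.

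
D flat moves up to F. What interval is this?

major third

The letter names run D→F, a span of 2 letter steps, so the interval is some kind of third.
Db to F is 4 semitones. A major third is 4, so 4 makes it major.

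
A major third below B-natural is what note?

A third below B lands on the letter G.
A major third spans 4 semitones, so B moves to pitch class 7. On the letter G that is G.

G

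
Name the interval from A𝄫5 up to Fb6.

major sixth

The letter names run A→F, a span of 5 letter steps, so the interval is some kind of sixth.
Abb to Fb is 9 semitones. A major sixth is 9, so 9 makes it major.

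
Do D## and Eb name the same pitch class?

D## is pitch class 4; Eb is pitch class 3.
The pitch classes differ (4 vs. 3), so they are not enharmonic equivalents.

No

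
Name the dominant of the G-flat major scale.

Degree 5 takes the letter 4 steps above G, which is D.
In major, degree 5 sits 7 semitones above the tonic. Gb + 7 semitones is pitch class 1, spelled on D as Db.

Db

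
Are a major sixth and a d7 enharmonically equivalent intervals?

A major sixth spans 9 semitones; a diminished seventh spans 9.
They are enharmonically equivalent.

Yes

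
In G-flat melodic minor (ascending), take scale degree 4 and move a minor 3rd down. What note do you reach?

Ab

Scale degree 4 of Gb melodic minor (ascending) is Cb.
A minor third (3 semitones) below Cb lands on the letter A, giving Ab.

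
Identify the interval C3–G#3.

augmented fifth

The letter names run C→G, a span of 4 letter steps, so the interval is some kind of fifth.
C to G# is 8 semitones. A perfect fifth is 7, so 8 makes it augmented.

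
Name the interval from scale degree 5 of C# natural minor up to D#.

Scale degree 5 of C# natural minor is G#.
G# up to D#: letters G→D make it a fifth; 7 semitones makes it perfect.

perfect fifth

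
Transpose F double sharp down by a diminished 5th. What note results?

B##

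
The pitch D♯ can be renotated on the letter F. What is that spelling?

D# is pitch class 3. The letter F alone is pitch class 5.
To reach pitch class 3 from F requires an offset of -2 semitones, i.e. double flat: Fbb.

Fbb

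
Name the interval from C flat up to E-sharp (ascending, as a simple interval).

doubly augmented third

The letter names run C→E, a span of 2 letter steps, so the interval is some kind of third.
Cb to E# is 6 semitones. A major third is 4, so 6 makes it doubly augmented.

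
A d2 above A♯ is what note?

A second above A lands on the letter B.
A diminished second spans 0 semitones, so A# moves to pitch class 10. On the letter B that is Bb.

Bb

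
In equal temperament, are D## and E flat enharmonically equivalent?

No

D## is pitch class 4; Eb is pitch class 3.
The pitch classes differ (4 vs. 3), so they are not enharmonic equivalents.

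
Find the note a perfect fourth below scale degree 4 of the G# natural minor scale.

Scale degree 4 of G# natural minor is C#.
A perfect fourth (5 semitones) below C# lands on the letter G, giving G#.

G#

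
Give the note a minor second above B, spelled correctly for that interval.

C

B up a major second is C#, so the target letter is C.
From B, a minor second is 1 semitone up: C.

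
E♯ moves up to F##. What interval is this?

Counting letters E–F gives a second.
E#→F## = 2 semitones, exactly the major second.

major second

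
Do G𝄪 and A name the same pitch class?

Yes

G## = pitch class 9 and A = pitch class 9 — the same pitch class, so they are enharmonic equivalents.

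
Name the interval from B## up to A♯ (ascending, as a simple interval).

diminished seventh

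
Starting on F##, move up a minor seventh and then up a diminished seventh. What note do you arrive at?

A minor seventh up from F## is E# (letter E, 10 semitones up).
A diminished seventh up from E# is D (letter D, 9 semitones up).

D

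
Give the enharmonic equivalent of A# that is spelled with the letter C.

Plain C sits 2 semitones above A#, so on the letter C the same pitch needs a double flat: Cbb.

Cbb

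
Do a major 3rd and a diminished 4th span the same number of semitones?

Yes

A major third spans 4 semitones; a diminished fourth spans 4.
They are enharmonically equivalent.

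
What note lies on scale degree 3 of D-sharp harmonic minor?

The D# harmonic minor scale runs D# E# F# G# A# B C##.
Degree 3 is F#.

F#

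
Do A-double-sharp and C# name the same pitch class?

Two spellings are enharmonically equivalent only if they share a pitch class.
Here A## → 11, C# → 1; 1 ≠ 11, so they are not.

No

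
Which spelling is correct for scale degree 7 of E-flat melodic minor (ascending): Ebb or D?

D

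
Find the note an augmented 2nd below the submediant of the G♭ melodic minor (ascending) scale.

The submediant of Gb melodic minor (ascending) is Eb.
An augmented second (3 semitones) below Eb lands on the letter D, giving Dbb.

Dbb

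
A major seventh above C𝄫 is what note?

Bbb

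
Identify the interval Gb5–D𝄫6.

Counting letters G–A–B–C–D gives a fifth.
Gb→Dbb = 6 semitones, 1 narrower than the perfect fifth (7), so diminished.

diminished fifth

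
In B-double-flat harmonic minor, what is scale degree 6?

Gbb

Degree 6 takes the letter 5 steps above B, which is G.
In harmonic minor, degree 6 sits 8 semitones above the tonic. Bbb + 8 semitones is pitch class 5, spelled on G as Gbb.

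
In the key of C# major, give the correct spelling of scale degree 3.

The C# major scale runs C# D# E# F# G# A# B#.
Degree 3 is E#.

E#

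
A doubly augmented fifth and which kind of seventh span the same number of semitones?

diminished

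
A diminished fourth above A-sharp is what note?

D

A fourth above A lands on the letter D.
A diminished fourth spans 4 semitones, so A# moves to pitch class 2. On the letter D that is D.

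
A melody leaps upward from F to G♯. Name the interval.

augmented second

Counting letters F–G gives a second.
F→G# = 3 semitones, 1 wider than the major second (2), so augmented.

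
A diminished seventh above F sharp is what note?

A seventh above F lands on the letter E.
A diminished seventh spans 9 semitones, so F# moves to pitch class 3. On the letter E that is Eb.

Eb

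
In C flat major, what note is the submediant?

Degree 6 takes the letter 5 steps above C, which is A.
In major, degree 6 sits 9 semitones above the tonic. Cb + 9 semitones is pitch class 8, spelled on A as Ab.

Ab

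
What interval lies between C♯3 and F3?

The letter names run C→F, a span of 3 letter steps, so the interval is some kind of fourth.
C# to F is 4 semitones. A perfect fourth is 5, so 4 makes it diminished.

diminished fourth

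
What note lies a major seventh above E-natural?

A seventh above E lands on the letter D.
A major seventh spans 11 semitones, so E moves to pitch class 3. On the letter D that is D#.

D#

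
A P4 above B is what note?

E

B up a perfect fourth is E, so the target letter is E.
From B, a perfect fourth is 5 semitones up: E.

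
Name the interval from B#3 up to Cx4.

major second

The letter names run B→C, a span of 1 letter step, so the interval is some kind of second.
B# to C## is 2 semitones. A major second is 2, so 2 makes it major.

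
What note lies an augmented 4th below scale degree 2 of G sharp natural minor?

Scale degree 2 of G# natural minor is A#.
An augmented fourth (6 semitones) below A# lands on the letter E, giving E.

E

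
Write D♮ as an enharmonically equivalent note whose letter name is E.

Ebb

Plain E sits 2 semitones above D, so on the letter E the same pitch needs a double flat: Ebb.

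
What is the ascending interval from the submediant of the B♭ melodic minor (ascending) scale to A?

The submediant of Bb melodic minor (ascending) is G.
G up to A: letters G→A make it a second; 2 semitones makes it major.

major second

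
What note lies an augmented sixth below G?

Bbb

A sixth below G lands on the letter B.
An augmented sixth spans 10 semitones, so G moves to pitch class 9. On the letter B that is Bbb.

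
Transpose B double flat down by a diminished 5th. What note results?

Eb

A fifth below B lands on the letter E.
A diminished fifth spans 6 semitones, so Bbb moves to pitch class 3. On the letter E that is Eb.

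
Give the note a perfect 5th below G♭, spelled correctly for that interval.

Cb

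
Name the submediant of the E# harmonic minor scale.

The E# harmonic minor scale runs E# F## G# A# B# C# D##.
Degree 6 is C#.

C#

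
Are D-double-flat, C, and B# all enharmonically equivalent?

Dbb = pitch class 0 and C = pitch class 0 and B# = pitch class 0 — the same pitch class, so they are enharmonic equivalents.

Yes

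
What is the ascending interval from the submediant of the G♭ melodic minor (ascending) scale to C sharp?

augmented sixth

The submediant of Gb melodic minor (ascending) is Eb.
Eb up to C#: letters E→C make it a sixth; 10 semitones makes it augmented.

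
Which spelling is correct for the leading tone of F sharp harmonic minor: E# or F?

E#

Each scale degree takes a distinct letter name. Degree 7 of a scale on F must use the letter E.
E# and F are enharmonically the same pitch, but only E# uses the letter E, so it is the correct spelling here.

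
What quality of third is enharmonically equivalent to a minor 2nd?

doubly diminished

A minor second spans 1 semitone.
A third spanning 1 semitone is doubly diminished (the major third is 4).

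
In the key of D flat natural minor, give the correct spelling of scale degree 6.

The Db natural minor scale runs Db Eb Fb Gb Ab Bbb Cb.
Degree 6 is Bbb.

Bbb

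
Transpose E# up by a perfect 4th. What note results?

E up a perfect fourth is A, so the target letter is A.
From E#, a perfect fourth is 5 semitones up: A#.

A#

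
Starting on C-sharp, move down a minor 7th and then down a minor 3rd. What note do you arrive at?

B#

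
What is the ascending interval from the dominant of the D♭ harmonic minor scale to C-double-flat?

diminished third

The dominant of Db harmonic minor is Ab.
Ab up to Cbb: letters A→C make it a third; 2 semitones makes it diminished.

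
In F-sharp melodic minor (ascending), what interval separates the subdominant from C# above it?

major second

The subdominant of F# melodic minor (ascending) is B.
B up to C#: letters B→C make it a second; 2 semitones makes it major.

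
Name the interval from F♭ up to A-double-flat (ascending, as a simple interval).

minor third

The letter names run F→A, a span of 2 letter steps, so the interval is some kind of third.
Fb to Abb is 3 semitones. A major third is 4, so 3 makes it minor.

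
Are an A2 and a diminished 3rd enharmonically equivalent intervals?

No

An augmented second spans 3 semitones; a diminished third spans 2.
The spans differ, so they are not enharmonic equivalents.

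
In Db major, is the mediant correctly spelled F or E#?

Each scale degree takes a distinct letter name. Degree 3 of a scale on D must use the letter F.
F and E# are enharmonically the same pitch, but only F uses the letter F, so it is the correct spelling here.

F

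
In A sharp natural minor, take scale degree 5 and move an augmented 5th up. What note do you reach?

Scale degree 5 of A# natural minor is E#.
An augmented fifth (8 semitones) above E# lands on the letter B, giving B##.

B##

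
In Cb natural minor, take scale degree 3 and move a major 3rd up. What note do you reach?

Gb

Scale degree 3 of Cb natural minor is Ebb.
A major third (4 semitones) above Ebb lands on the letter G, giving Gb.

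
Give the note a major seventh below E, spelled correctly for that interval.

E down a major seventh is F, so the target letter is F.
From E, a major seventh is 11 semitones down: F.

F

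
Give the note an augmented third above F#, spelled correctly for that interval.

A##

A third above F lands on the letter A.
An augmented third spans 5 semitones, so F# moves to pitch class 11. On the letter A that is A##.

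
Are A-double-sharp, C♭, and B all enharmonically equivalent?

A## is pitch class 11; Cb is pitch class 11; B is pitch class 11.
All spellings map to pitch class 11, so they are enharmonically equivalent.

Yes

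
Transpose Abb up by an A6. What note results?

F

A sixth above A lands on the letter F.
An augmented sixth spans 10 semitones, so Abb moves to pitch class 5. On the letter F that is F.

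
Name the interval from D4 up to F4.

minor third

The letter names run D→F, a span of 2 letter steps, so the interval is some kind of third.
D to F is 3 semitones. A major third is 4, so 3 makes it minor.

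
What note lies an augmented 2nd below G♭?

A second below G lands on the letter F.
An augmented second spans 3 semitones, so Gb moves to pitch class 3. On the letter F that is Fbb.

Fbb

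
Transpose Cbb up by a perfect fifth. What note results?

Gbb

C up a perfect fifth is G, so the target letter is G.
From Cbb, a perfect fifth is 7 semitones up: Gbb.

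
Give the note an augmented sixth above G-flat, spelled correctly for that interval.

A sixth above G lands on the letter E.
An augmented sixth spans 10 semitones, so Gb moves to pitch class 4. On the letter E that is E.

E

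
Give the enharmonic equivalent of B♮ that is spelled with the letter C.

Plain C sits 1 semitone above B, so on the letter C the same pitch needs a flat: Cb.

Cb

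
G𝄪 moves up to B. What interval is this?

diminished third

The letter names run G→B, a span of 2 letter steps, so the interval is some kind of third.
G## to B is 2 semitones. A major third is 4, so 2 makes it diminished.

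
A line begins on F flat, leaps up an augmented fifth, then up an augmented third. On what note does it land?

E#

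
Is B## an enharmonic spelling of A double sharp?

Two spellings are enharmonically equivalent only if they share a pitch class.
Here B## → 1, A## → 11; 1 ≠ 11, so they are not.

No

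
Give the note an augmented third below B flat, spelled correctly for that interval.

Gbb

A third below B lands on the letter G.
An augmented third spans 5 semitones, so Bb moves to pitch class 5. On the letter G that is Gbb.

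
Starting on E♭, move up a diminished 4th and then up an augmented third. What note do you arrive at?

A diminished fourth up from Eb is Abb (letter A, 4 semitones up).
An augmented third up from Abb is C (letter C, 5 semitones up).

C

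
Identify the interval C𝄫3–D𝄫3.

Counting letters C–D gives a second.
Cbb→Dbb = 2 semitones, exactly the major second.

major second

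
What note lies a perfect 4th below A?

E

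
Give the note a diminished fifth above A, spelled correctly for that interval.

A up a perfect fifth is E, so the target letter is E.
From A, a diminished fifth is 6 semitones up: Eb.

Eb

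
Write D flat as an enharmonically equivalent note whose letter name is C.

Db is pitch class 1. The letter C alone is pitch class 0.
To reach pitch class 1 from C requires an offset of +1 semitone, i.e. sharp: C#.

C#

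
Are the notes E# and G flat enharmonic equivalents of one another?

E# is pitch class 5; Gb is pitch class 6.
The pitch classes differ (5 vs. 6), so they are not enharmonic equivalents.

No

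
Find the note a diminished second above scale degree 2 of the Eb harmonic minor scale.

Gbb

Scale degree 2 of Eb harmonic minor is F.
A diminished second (0 semitones) above F lands on the letter G, giving Gbb.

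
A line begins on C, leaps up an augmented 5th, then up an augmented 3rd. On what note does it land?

B##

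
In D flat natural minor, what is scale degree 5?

Ab

Degree 5 takes the letter 4 steps above D, which is A.
In natural minor, degree 5 sits 7 semitones above the tonic. Db + 7 semitones is pitch class 8, spelled on A as Ab.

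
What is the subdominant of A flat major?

Db

The Ab major scale runs Ab Bb C Db Eb F G.
Degree 4 is Db.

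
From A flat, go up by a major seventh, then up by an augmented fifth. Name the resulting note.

A major seventh up from Ab is G (letter G, 11 semitones up).
An augmented fifth up from G is D# (letter D, 8 semitones up).

D#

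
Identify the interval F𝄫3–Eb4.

augmented seventh

Counting letters F–G–A–B–C–D–E gives a seventh.
Fbb→Eb = 12 semitones, 1 wider than the major seventh (11), so augmented.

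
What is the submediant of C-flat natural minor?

Degree 6 takes the letter 5 steps above C, which is A.
In natural minor, degree 6 sits 8 semitones above the tonic. Cb + 8 semitones is pitch class 7, spelled on A as Abb.

Abb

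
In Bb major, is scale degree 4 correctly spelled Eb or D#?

Each scale degree takes a distinct letter name. Degree 4 of a scale on B must use the letter E.
Eb and D# are enharmonically the same pitch, but only Eb uses the letter E, so it is the correct spelling here.

Eb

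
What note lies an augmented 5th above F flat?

A fifth above F lands on the letter C.
An augmented fifth spans 8 semitones, so Fb moves to pitch class 0. On the letter C that is C.

C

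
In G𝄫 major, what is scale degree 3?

Bbb

The Gbb major scale runs Gbb Abb Bbb Cbb Dbb Ebb Fb.
Degree 3 is Bbb.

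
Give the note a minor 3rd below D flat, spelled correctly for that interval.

A third below D lands on the letter B.
A minor third spans 3 semitones, so Db moves to pitch class 10. On the letter B that is Bb.

Bb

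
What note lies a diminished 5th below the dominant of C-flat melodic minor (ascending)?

The dominant of Cb melodic minor (ascending) is Gb.
A diminished fifth (6 semitones) below Gb lands on the letter C, giving C.

C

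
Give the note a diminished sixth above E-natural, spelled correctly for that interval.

A sixth above E lands on the letter C.
A diminished sixth spans 7 semitones, so E moves to pitch class 11. On the letter C that is Cb.

Cb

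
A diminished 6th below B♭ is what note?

D#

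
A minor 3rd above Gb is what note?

Bbb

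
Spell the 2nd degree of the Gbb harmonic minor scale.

Degree 2 takes the letter 1 step above G, which is A.
In harmonic minor, degree 2 sits 2 semitones above the tonic. Gbb + 2 semitones is pitch class 7, spelled on A as Abb.

Abb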